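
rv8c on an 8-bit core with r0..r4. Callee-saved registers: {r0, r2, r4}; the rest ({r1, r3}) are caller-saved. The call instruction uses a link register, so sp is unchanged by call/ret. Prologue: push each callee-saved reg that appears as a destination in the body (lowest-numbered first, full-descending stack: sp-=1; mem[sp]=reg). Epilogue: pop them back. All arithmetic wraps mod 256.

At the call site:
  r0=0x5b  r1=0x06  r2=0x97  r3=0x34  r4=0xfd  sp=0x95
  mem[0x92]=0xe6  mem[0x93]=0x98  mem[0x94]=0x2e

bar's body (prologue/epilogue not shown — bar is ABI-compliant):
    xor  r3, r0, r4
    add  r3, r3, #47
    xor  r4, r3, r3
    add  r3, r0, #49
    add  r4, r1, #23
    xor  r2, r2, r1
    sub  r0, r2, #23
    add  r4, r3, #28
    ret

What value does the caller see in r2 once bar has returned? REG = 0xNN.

prologue: push r0 -> mem[0x94]=0x5b, sp=0x94
prologue: push r2 -> mem[0x93]=0x97, sp=0x93
prologue: push r4 -> mem[0x92]=0xfd, sp=0x92
body[0] xor  r3, r0, r4 -> r3=0xa6
body[1] add  r3, r3, #47 -> r3=0xd5
body[2] xor  r4, r3, r3 -> r4=0x00
body[3] add  r3, r0, #49 -> r3=0x8c
body[4] add  r4, r1, #23 -> r4=0x1d
body[5] xor  r2, r2, r1 -> r2=0x91
body[6] sub  r0, r2, #23 -> r0=0x7a
body[7] add  r4, r3, #28 -> r4=0xa8
epilogue: pop r4=0xfd, sp=0x93
epilogue: pop r2=0x97, sp=0x94
epilogue: pop r0=0x5b, sp=0x95
r2 is callee-saved -> restored

REG = 0x97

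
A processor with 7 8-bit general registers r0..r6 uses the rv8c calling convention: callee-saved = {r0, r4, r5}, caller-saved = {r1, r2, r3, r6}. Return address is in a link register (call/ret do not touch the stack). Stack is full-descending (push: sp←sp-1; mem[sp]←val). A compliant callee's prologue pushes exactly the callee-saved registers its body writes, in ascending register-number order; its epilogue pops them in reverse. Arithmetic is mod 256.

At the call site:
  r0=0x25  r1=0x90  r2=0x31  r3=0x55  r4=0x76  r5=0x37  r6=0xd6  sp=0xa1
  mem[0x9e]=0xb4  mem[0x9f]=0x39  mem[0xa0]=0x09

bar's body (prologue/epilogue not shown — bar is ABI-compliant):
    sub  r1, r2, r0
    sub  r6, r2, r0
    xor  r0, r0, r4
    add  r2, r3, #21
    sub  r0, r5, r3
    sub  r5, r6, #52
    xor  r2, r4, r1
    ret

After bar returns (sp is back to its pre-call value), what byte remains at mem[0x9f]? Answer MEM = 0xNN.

prologue: push r0 -> mem[0xa0]=0x25, sp=0xa0
prologue: push r5 -> mem[0x9f]=0x37, sp=0x9f
body[0] sub  r1, r2, r0 -> r1=0x0c
body[1] sub  r6, r2, r0 -> r6=0x0c
body[2] xor  r0, r0, r4 -> r0=0x53
body[3] add  r2, r3, #21 -> r2=0x6a
body[4] sub  r0, r5, r3 -> r0=0xe2
body[5] sub  r5, r6, #52 -> r5=0xd8
body[6] xor  r2, r4, r1 -> r2=0x7a
epilogue: pop r5=0x37, sp=0xa0
epilogue: pop r0=0x25, sp=0xa1
prologue pushed ['r0', 'r5'] at ['0xa0', '0x9f']

MEM = 0x37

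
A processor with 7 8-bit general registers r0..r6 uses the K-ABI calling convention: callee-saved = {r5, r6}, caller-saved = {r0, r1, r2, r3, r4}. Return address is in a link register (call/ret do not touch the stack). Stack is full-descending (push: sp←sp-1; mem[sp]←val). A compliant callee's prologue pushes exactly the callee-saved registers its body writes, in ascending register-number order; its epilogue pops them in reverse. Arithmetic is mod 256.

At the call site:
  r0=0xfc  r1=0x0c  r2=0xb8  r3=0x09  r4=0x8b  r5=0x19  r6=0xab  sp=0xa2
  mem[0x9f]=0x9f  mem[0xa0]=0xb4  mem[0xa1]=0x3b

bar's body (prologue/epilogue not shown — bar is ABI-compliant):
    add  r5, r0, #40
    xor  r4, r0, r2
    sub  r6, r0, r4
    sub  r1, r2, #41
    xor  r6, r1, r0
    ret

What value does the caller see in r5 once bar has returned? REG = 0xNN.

prologue: push r5 -> mem[0xa1]=0x19, sp=0xa1
prologue: push r6 -> mem[0xa0]=0xab, sp=0xa0
body[0] add  r5, r0, #40 -> r5=0x24
body[1] xor  r4, r0, r2 -> r4=0x44
body[2] sub  r6, r0, r4 -> r6=0xb8
body[3] sub  r1, r2, #41 -> r1=0x8f
body[4] xor  r6, r1, r0 -> r6=0x73
epilogue: pop r6=0xab, sp=0xa1
epilogue: pop r5=0x19, sp=0xa2
r5 is callee-saved -> restored

REG = 0x19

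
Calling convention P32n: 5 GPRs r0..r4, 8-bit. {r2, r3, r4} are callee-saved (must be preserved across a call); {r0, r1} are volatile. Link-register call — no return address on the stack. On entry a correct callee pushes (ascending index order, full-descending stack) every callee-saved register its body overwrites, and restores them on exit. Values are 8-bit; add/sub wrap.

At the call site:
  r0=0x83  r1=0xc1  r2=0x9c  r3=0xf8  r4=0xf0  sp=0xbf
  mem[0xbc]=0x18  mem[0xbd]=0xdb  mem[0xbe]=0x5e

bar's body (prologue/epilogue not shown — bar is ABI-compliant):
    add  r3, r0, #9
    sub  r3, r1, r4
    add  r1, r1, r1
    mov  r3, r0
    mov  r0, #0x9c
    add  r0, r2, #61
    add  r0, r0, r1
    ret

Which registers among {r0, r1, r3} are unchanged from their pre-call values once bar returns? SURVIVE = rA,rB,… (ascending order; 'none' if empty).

SURVIVE = r3

prologue: push r3 -> mem[0xbe]=0xf8, sp=0xbe
body[0] add  r3, r0, #9 -> r3=0x8c
body[1] sub  r3, r1, r4 -> r3=0xd1
body[2] add  r1, r1, r1 -> r1=0x82
body[3] mov  r3, r0 -> r3=0x83
body[4] mov  r0, #0x9c -> r0=0x9c
body[5] add  r0, r2, #61 -> r0=0xd9
body[6] add  r0, r0, r1 -> r0=0x5b
epilogue: pop r3=0xf8, sp=0xbf
r0: caller-saved, written=True
r1: caller-saved, written=True
r3: callee-saved, written=True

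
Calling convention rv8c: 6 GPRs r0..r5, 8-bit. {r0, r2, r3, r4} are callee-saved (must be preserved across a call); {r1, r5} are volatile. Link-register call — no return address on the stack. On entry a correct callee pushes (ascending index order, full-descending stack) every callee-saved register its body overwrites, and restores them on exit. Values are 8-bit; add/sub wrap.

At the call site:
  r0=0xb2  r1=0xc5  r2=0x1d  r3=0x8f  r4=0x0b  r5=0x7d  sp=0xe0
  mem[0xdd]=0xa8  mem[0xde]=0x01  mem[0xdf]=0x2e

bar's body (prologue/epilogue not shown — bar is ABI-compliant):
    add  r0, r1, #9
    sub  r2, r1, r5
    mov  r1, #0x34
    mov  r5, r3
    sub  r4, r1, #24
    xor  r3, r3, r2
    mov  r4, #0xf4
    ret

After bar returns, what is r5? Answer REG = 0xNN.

prologue: push r0 -> mem[0xdf]=0xb2, sp=0xdf
prologue: push r2 -> mem[0xde]=0x1d, sp=0xde
prologue: push r3 -> mem[0xdd]=0x8f, sp=0xdd
prologue: push r4 -> mem[0xdc]=0x0b, sp=0xdc
body[0] add  r0, r1, #9 -> r0=0xce
body[1] sub  r2, r1, r5 -> r2=0x48
body[2] mov  r1, #0x34 -> r1=0x34
body[3] mov  r5, r3 -> r5=0x8f
body[4] sub  r4, r1, #24 -> r4=0x1c
body[5] xor  r3, r3, r2 -> r3=0xc7
body[6] mov  r4, #0xf4 -> r4=0xf4
epilogue: pop r4=0x0b, sp=0xdd
epilogue: pop r3=0x8f, sp=0xde
epilogue: pop r2=0x1d, sp=0xdf
epilogue: pop r0=0xb2, sp=0xe0
r5 is caller-saved -> body value

REG = 0x8f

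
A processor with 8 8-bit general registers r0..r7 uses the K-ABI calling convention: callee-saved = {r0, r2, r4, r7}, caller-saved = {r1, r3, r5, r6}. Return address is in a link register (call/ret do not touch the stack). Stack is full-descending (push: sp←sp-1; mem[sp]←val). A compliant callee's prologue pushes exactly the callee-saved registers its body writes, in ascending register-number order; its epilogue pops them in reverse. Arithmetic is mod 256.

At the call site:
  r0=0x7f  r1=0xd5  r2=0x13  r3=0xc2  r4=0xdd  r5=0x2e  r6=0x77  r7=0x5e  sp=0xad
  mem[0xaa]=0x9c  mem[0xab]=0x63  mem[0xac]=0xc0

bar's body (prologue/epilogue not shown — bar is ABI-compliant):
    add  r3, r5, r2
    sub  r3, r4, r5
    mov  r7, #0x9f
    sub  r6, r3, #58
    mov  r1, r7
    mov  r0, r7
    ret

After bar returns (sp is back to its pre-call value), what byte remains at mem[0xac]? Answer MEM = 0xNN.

prologue: push r0 → mem[0xac]=0x7f, sp=0xac
prologue: push r7 → mem[0xab]=0x5e, sp=0xab
body[0] add  r3, r5, r2 → r3=0x41
body[1] sub  r3, r4, r5 → r3=0xaf
body[2] mov  r7, #0x9f → r7=0x9f
body[3] sub  r6, r3, #58 → r6=0x75
body[4] mov  r1, r7 → r1=0x9f
body[5] mov  r0, r7 → r0=0x9f
epilogue: pop r7=0x5e, sp=0xac
epilogue: pop r0=0x7f, sp=0xad
prologue pushed ['r0', 'r7'] at ['0xac', '0xab']

MEM = 0x7f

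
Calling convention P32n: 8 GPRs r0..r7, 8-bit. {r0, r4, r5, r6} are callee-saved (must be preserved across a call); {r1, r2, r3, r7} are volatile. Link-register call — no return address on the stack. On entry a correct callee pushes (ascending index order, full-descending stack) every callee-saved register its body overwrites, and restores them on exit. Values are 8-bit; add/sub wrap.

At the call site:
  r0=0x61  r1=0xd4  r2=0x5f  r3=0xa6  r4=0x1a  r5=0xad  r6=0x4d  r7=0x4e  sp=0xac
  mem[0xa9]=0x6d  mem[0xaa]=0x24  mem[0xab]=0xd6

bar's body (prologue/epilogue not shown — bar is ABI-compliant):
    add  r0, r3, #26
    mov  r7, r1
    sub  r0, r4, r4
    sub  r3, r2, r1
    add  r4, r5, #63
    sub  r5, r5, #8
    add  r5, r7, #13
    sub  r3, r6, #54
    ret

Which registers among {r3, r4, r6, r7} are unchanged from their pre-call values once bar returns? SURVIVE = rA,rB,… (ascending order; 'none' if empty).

SURVIVE = r4,r6

prologue: push r0 -> mem[0xab]=0x61, sp=0xab
prologue: push r4 -> mem[0xaa]=0x1a, sp=0xaa
prologue: push r5 -> mem[0xa9]=0xad, sp=0xa9
body[0] add  r0, r3, #26 -> r0=0xc0
body[1] mov  r7, r1 -> r7=0xd4
body[2] sub  r0, r4, r4 -> r0=0x00
body[3] sub  r3, r2, r1 -> r3=0x8b
body[4] add  r4, r5, #63 -> r4=0xec
body[5] sub  r5, r5, #8 -> r5=0xa5
body[6] add  r5, r7, #13 -> r5=0xe1
body[7] sub  r3, r6, #54 -> r3=0x17
epilogue: pop r5=0xad, sp=0xaa
epilogue: pop r4=0x1a, sp=0xab
epilogue: pop r0=0x61, sp=0xac
r3: caller-saved, written=True
r4: callee-saved, written=True
r6: callee-saved, written=False
r7: caller-saved, written=True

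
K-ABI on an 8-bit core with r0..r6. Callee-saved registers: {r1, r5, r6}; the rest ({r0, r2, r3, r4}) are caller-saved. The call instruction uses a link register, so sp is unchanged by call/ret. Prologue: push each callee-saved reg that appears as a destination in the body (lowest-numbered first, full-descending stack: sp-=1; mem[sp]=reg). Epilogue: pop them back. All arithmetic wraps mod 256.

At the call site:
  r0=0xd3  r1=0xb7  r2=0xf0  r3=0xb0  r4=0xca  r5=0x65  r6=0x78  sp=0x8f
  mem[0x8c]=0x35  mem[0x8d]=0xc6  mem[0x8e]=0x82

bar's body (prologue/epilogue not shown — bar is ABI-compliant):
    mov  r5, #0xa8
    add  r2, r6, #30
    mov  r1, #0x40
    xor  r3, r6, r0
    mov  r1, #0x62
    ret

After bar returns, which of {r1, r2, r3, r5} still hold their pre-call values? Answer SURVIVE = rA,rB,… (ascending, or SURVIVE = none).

prologue: push r1 -> mem[0x8e]=0xb7, sp=0x8e
prologue: push r5 -> mem[0x8d]=0x65, sp=0x8d
body[0] mov  r5, #0xa8 -> r5=0xa8
body[1] add  r2, r6, #30 -> r2=0x96
body[2] mov  r1, #0x40 -> r1=0x40
body[3] xor  r3, r6, r0 -> r3=0xab
body[4] mov  r1, #0x62 -> r1=0x62
epilogue: pop r5=0x65, sp=0x8e
epilogue: pop r1=0xb7, sp=0x8f
r1: callee-saved, written=True
r2: caller-saved, written=True
r3: caller-saved, written=True
r5: callee-saved, written=True

SURVIVE = r1,r5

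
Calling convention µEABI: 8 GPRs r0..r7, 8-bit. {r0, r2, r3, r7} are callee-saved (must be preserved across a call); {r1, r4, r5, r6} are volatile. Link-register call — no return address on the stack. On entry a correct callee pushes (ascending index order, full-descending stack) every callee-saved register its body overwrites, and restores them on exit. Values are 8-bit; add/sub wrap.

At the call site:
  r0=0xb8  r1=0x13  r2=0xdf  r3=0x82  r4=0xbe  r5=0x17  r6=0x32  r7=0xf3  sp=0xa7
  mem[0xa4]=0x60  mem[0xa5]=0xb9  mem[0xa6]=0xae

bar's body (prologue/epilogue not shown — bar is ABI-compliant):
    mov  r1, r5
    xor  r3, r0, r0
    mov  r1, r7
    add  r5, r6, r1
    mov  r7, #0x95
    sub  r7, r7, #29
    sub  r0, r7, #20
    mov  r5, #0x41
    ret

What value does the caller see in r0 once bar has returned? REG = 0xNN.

REG = 0xb8

prologue: push r0 -> mem[0xa6]=0xb8, sp=0xa6
prologue: push r3 -> mem[0xa5]=0x82, sp=0xa5
prologue: push r7 -> mem[0xa4]=0xf3, sp=0xa4
body[0] mov  r1, r5 -> r1=0x17
body[1] xor  r3, r0, r0 -> r3=0x00
body[2] mov  r1, r7 -> r1=0xf3
body[3] add  r5, r6, r1 -> r5=0x25
body[4] mov  r7, #0x95 -> r7=0x95
body[5] sub  r7, r7, #29 -> r7=0x78
body[6] sub  r0, r7, #20 -> r0=0x64
body[7] mov  r5, #0x41 -> r5=0x41
epilogue: pop r7=0xf3, sp=0xa5
epilogue: pop r3=0x82, sp=0xa6
epilogue: pop r0=0xb8, sp=0xa7
r0 is callee-saved -> restored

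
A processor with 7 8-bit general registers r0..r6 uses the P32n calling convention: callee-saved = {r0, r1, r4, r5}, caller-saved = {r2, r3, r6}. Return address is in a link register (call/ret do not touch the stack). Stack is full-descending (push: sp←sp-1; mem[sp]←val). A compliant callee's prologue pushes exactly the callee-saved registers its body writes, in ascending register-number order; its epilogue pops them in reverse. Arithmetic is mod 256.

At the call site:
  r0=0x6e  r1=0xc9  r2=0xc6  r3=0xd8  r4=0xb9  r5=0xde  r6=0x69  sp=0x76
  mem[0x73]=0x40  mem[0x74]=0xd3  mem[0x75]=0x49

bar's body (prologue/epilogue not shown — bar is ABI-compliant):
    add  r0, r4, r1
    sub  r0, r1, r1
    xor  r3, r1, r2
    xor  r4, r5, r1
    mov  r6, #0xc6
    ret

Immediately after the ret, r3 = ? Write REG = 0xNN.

REG = 0x0f

prologue: push r0 → mem[0x75]=0x6e, sp=0x75
prologue: push r4 → mem[0x74]=0xb9, sp=0x74
body[0] add  r0, r4, r1 → r0=0x82
body[1] sub  r0, r1, r1 → r0=0x00
body[2] xor  r3, r1, r2 → r3=0x0f
body[3] xor  r4, r5, r1 → r4=0x17
body[4] mov  r6, #0xc6 → r6=0xc6
epilogue: pop r4=0xb9, sp=0x75
epilogue: pop r0=0x6e, sp=0x76
r3 is caller-saved → body value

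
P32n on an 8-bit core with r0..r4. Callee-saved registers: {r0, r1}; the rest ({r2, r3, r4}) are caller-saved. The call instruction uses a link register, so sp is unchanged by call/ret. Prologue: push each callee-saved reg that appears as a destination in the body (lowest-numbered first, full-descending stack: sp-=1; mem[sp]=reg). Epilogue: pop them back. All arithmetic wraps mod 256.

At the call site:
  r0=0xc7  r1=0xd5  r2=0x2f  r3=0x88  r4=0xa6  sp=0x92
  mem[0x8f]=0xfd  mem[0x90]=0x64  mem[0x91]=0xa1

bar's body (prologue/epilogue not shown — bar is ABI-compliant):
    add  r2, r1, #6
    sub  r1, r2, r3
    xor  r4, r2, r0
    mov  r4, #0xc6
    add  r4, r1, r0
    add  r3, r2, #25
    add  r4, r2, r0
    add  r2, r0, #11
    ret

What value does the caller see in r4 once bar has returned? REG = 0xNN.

prologue: push r1 -> mem[0x91]=0xd5, sp=0x91
body[0] add  r2, r1, #6 -> r2=0xdb
body[1] sub  r1, r2, r3 -> r1=0x53
body[2] xor  r4, r2, r0 -> r4=0x1c
body[3] mov  r4, #0xc6 -> r4=0xc6
body[4] add  r4, r1, r0 -> r4=0x1a
body[5] add  r3, r2, #25 -> r3=0xf4
body[6] add  r4, r2, r0 -> r4=0xa2
body[7] add  r2, r0, #11 -> r2=0xd2
epilogue: pop r1=0xd5, sp=0x92
r4 is caller-saved -> body value

REG = 0xa2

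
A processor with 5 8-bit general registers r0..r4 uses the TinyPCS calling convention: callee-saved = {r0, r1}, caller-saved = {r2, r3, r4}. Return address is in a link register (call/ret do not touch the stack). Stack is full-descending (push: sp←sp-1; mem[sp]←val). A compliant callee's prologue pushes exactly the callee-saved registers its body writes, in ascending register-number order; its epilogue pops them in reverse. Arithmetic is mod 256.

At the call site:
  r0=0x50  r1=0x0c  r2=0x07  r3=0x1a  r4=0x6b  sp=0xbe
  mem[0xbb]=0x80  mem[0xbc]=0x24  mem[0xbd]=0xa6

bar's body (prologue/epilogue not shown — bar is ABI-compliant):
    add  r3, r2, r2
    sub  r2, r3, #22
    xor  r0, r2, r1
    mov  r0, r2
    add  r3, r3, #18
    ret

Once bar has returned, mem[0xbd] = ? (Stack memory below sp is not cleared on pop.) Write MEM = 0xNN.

prologue: push r0 -> mem[0xbd]=0x50, sp=0xbd
body[0] add  r3, r2, r2 -> r3=0x0e
body[1] sub  r2, r3, #22 -> r2=0xf8
body[2] xor  r0, r2, r1 -> r0=0xf4
body[3] mov  r0, r2 -> r0=0xf8
body[4] add  r3, r3, #18 -> r3=0x20
epilogue: pop r0=0x50, sp=0xbe
prologue pushed ['r0'] at ['0xbd']

MEM = 0x50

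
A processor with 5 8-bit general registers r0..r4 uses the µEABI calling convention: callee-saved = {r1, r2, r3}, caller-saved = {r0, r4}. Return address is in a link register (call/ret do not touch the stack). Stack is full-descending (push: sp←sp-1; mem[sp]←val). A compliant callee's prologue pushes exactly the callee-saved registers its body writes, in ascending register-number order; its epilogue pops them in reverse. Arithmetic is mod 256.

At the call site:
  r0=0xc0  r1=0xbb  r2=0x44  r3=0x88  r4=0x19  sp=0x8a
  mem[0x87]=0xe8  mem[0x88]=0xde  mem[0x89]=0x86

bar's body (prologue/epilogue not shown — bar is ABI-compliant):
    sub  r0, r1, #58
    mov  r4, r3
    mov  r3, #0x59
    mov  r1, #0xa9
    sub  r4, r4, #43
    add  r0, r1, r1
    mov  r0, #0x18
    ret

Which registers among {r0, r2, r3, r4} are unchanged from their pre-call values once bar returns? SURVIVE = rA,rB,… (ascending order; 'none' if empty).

prologue: push r1 → mem[0x89]=0xbb, sp=0x89
prologue: push r3 → mem[0x88]=0x88, sp=0x88
body[0] sub  r0, r1, #58 → r0=0x81
body[1] mov  r4, r3 → r4=0x88
body[2] mov  r3, #0x59 → r3=0x59
body[3] mov  r1, #0xa9 → r1=0xa9
body[4] sub  r4, r4, #43 → r4=0x5d
body[5] add  r0, r1, r1 → r0=0x52
body[6] mov  r0, #0x18 → r0=0x18
epilogue: pop r3=0x88, sp=0x89
epilogue: pop r1=0xbb, sp=0x8a
r0: caller-saved, written=True
r2: callee-saved, written=False
r3: callee-saved, written=True
r4: caller-saved, written=True

SURVIVE = r2,r3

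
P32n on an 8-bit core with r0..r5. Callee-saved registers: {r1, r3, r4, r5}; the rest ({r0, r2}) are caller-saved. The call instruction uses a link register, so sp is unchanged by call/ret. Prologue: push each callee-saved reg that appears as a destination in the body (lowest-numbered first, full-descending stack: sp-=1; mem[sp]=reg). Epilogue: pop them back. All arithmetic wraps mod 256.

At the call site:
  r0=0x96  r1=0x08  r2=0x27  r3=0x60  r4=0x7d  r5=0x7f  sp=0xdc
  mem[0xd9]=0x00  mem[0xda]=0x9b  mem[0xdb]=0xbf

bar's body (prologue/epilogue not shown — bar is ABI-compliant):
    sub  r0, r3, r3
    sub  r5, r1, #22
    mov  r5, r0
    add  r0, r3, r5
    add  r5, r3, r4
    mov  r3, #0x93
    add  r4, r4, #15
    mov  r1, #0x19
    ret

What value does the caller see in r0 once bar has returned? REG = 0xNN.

REG = 0x60

prologue: push r1 -> mem[0xdb]=0x08, sp=0xdb
prologue: push r3 -> mem[0xda]=0x60, sp=0xda
prologue: push r4 -> mem[0xd9]=0x7d, sp=0xd9
prologue: push r5 -> mem[0xd8]=0x7f, sp=0xd8
body[0] sub  r0, r3, r3 -> r0=0x00
body[1] sub  r5, r1, #22 -> r5=0xf2
body[2] mov  r5, r0 -> r5=0x00
body[3] add  r0, r3, r5 -> r0=0x60
body[4] add  r5, r3, r4 -> r5=0xdd
body[5] mov  r3, #0x93 -> r3=0x93
body[6] add  r4, r4, #15 -> r4=0x8c
body[7] mov  r1, #0x19 -> r1=0x19
epilogue: pop r5=0x7f, sp=0xd9
epilogue: pop r4=0x7d, sp=0xda
epilogue: pop r3=0x60, sp=0xdb
epilogue: pop r1=0x08, sp=0xdc
r0 is caller-saved -> body value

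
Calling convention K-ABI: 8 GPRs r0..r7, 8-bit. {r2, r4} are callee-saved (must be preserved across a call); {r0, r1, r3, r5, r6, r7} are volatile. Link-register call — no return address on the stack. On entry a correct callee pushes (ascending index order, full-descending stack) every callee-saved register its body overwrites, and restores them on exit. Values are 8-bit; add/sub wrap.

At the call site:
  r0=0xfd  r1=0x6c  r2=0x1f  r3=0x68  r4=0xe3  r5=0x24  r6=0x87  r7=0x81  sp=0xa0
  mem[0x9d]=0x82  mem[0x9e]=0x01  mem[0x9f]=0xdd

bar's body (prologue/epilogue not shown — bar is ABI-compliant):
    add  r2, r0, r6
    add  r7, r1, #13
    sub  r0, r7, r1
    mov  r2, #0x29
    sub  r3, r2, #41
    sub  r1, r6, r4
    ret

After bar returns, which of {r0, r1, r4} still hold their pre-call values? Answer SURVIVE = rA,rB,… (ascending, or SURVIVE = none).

SURVIVE = r4

prologue: push r2 → mem[0x9f]=0x1f, sp=0x9f
body[0] add  r2, r0, r6 → r2=0x84
body[1] add  r7, r1, #13 → r7=0x79
body[2] sub  r0, r7, r1 → r0=0x0d
body[3] mov  r2, #0x29 → r2=0x29
body[4] sub  r3, r2, #41 → r3=0x00
body[5] sub  r1, r6, r4 → r1=0xa4
epilogue: pop r2=0x1f, sp=0xa0
r0: caller-saved, written=True
r1: caller-saved, written=True
r4: callee-saved, written=False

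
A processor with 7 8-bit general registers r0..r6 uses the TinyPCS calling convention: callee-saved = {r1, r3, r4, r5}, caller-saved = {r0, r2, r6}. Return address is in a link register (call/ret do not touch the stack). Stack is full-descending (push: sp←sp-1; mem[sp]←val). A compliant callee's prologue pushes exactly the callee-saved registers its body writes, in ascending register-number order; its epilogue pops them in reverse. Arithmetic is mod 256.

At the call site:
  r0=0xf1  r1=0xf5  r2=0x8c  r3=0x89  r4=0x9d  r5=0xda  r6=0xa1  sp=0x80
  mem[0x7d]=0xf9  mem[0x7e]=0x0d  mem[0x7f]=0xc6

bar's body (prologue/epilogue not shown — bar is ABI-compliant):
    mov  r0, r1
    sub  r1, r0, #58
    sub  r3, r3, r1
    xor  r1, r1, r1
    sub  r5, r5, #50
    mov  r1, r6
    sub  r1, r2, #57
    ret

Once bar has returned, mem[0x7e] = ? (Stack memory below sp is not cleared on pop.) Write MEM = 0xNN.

prologue: push r1 → mem[0x7f]=0xf5, sp=0x7f
prologue: push r3 → mem[0x7e]=0x89, sp=0x7e
prologue: push r5 → mem[0x7d]=0xda, sp=0x7d
body[0] mov  r0, r1 → r0=0xf5
body[1] sub  r1, r0, #58 → r1=0xbb
body[2] sub  r3, r3, r1 → r3=0xce
body[3] xor  r1, r1, r1 → r1=0x00
body[4] sub  r5, r5, #50 → r5=0xa8
body[5] mov  r1, r6 → r1=0xa1
body[6] sub  r1, r2, #57 → r1=0x53
epilogue: pop r5=0xda, sp=0x7e
epilogue: pop r3=0x89, sp=0x7f
epilogue: pop r1=0xf5, sp=0x80
prologue pushed ['r1', 'r3', 'r5'] at ['0x7f', '0x7e', '0x7d']

MEM = 0x89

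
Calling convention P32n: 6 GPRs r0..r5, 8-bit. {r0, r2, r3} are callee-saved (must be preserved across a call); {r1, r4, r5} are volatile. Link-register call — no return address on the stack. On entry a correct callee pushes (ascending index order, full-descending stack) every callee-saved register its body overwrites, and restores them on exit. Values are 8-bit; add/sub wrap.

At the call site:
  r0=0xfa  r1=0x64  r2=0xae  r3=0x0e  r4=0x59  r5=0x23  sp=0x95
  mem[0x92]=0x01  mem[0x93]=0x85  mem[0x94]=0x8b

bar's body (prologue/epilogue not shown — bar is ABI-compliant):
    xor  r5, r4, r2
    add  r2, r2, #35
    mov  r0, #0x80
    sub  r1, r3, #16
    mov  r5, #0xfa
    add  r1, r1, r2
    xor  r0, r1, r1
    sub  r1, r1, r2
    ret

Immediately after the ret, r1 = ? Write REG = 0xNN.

REG = 0xfe

prologue: push r0 -> mem[0x94]=0xfa, sp=0x94
prologue: push r2 -> mem[0x93]=0xae, sp=0x93
body[0] xor  r5, r4, r2 -> r5=0xf7
body[1] add  r2, r2, #35 -> r2=0xd1
body[2] mov  r0, #0x80 -> r0=0x80
body[3] sub  r1, r3, #16 -> r1=0xfe
body[4] mov  r5, #0xfa -> r5=0xfa
body[5] add  r1, r1, r2 -> r1=0xcf
body[6] xor  r0, r1, r1 -> r0=0x00
body[7] sub  r1, r1, r2 -> r1=0xfe
epilogue: pop r2=0xae, sp=0x94
epilogue: pop r0=0xfa, sp=0x95
r1 is caller-saved -> body value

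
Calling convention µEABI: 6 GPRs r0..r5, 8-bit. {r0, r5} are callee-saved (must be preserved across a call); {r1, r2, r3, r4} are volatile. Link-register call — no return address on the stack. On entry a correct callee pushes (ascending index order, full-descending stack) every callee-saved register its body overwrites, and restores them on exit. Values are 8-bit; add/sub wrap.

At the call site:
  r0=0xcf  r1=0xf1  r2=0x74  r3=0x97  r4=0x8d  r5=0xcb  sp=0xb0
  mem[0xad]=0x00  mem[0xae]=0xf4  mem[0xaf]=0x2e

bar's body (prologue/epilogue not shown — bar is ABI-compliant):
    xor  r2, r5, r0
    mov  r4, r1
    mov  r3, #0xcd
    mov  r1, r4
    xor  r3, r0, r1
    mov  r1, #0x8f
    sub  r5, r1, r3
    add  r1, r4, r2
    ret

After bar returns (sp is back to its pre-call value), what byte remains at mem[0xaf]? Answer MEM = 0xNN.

MEM = 0xcb

prologue: push r5 → mem[0xaf]=0xcb, sp=0xaf
body[0] xor  r2, r5, r0 → r2=0x04
body[1] mov  r4, r1 → r4=0xf1
body[2] mov  r3, #0xcd → r3=0xcd
body[3] mov  r1, r4 → r1=0xf1
body[4] xor  r3, r0, r1 → r3=0x3e
body[5] mov  r1, #0x8f → r1=0x8f
body[6] sub  r5, r1, r3 → r5=0x51
body[7] add  r1, r4, r2 → r1=0xf5
epilogue: pop r5=0xcb, sp=0xb0
prologue pushed ['r5'] at ['0xaf']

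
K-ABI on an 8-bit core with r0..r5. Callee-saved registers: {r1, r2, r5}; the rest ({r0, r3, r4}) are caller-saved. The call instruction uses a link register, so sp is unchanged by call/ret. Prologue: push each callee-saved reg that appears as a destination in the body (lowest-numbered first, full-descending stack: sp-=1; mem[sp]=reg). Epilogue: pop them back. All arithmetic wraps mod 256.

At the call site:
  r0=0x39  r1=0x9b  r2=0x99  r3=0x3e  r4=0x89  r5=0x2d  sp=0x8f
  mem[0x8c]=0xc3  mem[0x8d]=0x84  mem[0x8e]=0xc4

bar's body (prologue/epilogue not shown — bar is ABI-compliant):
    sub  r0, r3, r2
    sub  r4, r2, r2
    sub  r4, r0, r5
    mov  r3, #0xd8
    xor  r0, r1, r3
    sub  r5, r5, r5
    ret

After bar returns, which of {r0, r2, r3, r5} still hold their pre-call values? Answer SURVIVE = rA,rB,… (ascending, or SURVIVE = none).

SURVIVE = r2,r5

prologue: push r5 -> mem[0x8e]=0x2d, sp=0x8e
body[0] sub  r0, r3, r2 -> r0=0xa5
body[1] sub  r4, r2, r2 -> r4=0x00
body[2] sub  r4, r0, r5 -> r4=0x78
body[3] mov  r3, #0xd8 -> r3=0xd8
body[4] xor  r0, r1, r3 -> r0=0x43
body[5] sub  r5, r5, r5 -> r5=0x00
epilogue: pop r5=0x2d, sp=0x8f
r0: caller-saved, written=True
r2: callee-saved, written=False
r3: caller-saved, written=True
r5: callee-saved, written=True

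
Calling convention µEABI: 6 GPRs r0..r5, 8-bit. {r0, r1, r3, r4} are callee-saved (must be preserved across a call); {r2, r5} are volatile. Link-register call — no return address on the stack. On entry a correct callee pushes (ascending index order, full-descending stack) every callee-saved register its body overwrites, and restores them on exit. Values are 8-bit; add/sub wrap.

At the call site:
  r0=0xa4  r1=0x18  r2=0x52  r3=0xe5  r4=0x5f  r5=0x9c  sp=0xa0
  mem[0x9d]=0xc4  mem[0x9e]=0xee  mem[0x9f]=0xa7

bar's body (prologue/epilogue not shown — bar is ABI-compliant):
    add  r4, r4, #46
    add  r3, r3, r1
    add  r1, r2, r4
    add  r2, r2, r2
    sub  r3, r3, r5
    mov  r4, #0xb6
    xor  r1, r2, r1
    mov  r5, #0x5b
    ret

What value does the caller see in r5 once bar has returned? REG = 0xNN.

REG = 0x5b

prologue: push r1 -> mem[0x9f]=0x18, sp=0x9f
prologue: push r3 -> mem[0x9e]=0xe5, sp=0x9e
prologue: push r4 -> mem[0x9d]=0x5f, sp=0x9d
body[0] add  r4, r4, #46 -> r4=0x8d
body[1] add  r3, r3, r1 -> r3=0xfd
body[2] add  r1, r2, r4 -> r1=0xdf
body[3] add  r2, r2, r2 -> r2=0xa4
body[4] sub  r3, r3, r5 -> r3=0x61
body[5] mov  r4, #0xb6 -> r4=0xb6
body[6] xor  r1, r2, r1 -> r1=0x7b
body[7] mov  r5, #0x5b -> r5=0x5b
epilogue: pop r4=0x5f, sp=0x9e
epilogue: pop r3=0xe5, sp=0x9f
epilogue: pop r1=0x18, sp=0xa0
r5 is caller-saved -> body value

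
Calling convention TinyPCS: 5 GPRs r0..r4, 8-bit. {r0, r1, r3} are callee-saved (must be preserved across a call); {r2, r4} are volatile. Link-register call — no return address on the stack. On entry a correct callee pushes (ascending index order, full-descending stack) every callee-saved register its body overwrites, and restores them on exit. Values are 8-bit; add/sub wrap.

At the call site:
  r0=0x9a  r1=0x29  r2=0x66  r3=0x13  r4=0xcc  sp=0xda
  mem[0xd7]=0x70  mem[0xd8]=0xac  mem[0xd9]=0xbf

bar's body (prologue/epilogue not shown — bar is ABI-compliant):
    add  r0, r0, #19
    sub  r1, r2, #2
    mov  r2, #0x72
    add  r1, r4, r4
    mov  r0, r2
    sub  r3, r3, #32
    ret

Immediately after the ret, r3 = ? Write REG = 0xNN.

prologue: push r0 → mem[0xd9]=0x9a, sp=0xd9
prologue: push r1 → mem[0xd8]=0x29, sp=0xd8
prologue: push r3 → mem[0xd7]=0x13, sp=0xd7
body[0] add  r0, r0, #19 → r0=0xad
body[1] sub  r1, r2, #2 → r1=0x64
body[2] mov  r2, #0x72 → r2=0x72
body[3] add  r1, r4, r4 → r1=0x98
body[4] mov  r0, r2 → r0=0x72
body[5] sub  r3, r3, #32 → r3=0xf3
epilogue: pop r3=0x13, sp=0xd8
epilogue: pop r1=0x29, sp=0xd9
epilogue: pop r0=0x9a, sp=0xda
r3 is callee-saved → restored

REG = 0x13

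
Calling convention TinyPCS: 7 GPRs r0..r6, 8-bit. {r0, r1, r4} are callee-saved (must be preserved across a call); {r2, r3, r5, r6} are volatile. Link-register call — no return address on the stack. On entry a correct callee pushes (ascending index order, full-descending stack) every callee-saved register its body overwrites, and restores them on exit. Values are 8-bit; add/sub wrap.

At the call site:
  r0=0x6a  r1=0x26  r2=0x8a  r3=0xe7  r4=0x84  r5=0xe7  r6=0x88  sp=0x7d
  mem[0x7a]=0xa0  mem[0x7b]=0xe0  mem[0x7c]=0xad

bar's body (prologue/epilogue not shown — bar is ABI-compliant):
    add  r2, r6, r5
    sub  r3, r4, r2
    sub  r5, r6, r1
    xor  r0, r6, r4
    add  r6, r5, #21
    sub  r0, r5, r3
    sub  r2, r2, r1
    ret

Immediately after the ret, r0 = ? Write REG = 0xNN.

REG = 0x6a

prologue: push r0 → mem[0x7c]=0x6a, sp=0x7c
body[0] add  r2, r6, r5 → r2=0x6f
body[1] sub  r3, r4, r2 → r3=0x15
body[2] sub  r5, r6, r1 → r5=0x62
body[3] xor  r0, r6, r4 → r0=0x0c
body[4] add  r6, r5, #21 → r6=0x77
body[5] sub  r0, r5, r3 → r0=0x4d
body[6] sub  r2, r2, r1 → r2=0x49
epilogue: pop r0=0x6a, sp=0x7d
r0 is callee-saved → restored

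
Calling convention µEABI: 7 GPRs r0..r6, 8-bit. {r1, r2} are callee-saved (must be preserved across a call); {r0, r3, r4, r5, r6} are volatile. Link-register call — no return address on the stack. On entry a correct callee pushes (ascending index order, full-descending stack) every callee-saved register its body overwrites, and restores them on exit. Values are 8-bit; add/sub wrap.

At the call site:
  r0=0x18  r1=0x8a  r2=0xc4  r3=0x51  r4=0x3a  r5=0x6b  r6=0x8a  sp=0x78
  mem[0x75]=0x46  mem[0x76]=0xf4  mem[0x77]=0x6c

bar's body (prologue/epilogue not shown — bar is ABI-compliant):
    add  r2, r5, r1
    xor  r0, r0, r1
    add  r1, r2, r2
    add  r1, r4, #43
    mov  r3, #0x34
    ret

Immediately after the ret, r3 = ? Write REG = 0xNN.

prologue: push r1 → mem[0x77]=0x8a, sp=0x77
prologue: push r2 → mem[0x76]=0xc4, sp=0x76
body[0] add  r2, r5, r1 → r2=0xf5
body[1] xor  r0, r0, r1 → r0=0x92
body[2] add  r1, r2, r2 → r1=0xea
body[3] add  r1, r4, #43 → r1=0x65
body[4] mov  r3, #0x34 → r3=0x34
epilogue: pop r2=0xc4, sp=0x77
epilogue: pop r1=0x8a, sp=0x78
r3 is caller-saved → body value

REG = 0x34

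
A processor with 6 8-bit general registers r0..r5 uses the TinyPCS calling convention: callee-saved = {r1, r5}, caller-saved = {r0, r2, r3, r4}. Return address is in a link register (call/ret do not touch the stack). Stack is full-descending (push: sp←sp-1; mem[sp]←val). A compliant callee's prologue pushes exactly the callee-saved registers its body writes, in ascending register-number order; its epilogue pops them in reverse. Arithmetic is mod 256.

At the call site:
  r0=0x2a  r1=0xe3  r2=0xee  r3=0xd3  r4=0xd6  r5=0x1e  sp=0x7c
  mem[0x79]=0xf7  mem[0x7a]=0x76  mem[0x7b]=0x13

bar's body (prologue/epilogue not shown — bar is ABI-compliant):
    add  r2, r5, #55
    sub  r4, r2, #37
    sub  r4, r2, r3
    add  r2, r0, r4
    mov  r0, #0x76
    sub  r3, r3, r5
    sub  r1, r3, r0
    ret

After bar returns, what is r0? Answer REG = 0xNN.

prologue: push r1 -> mem[0x7b]=0xe3, sp=0x7b
body[0] add  r2, r5, #55 -> r2=0x55
body[1] sub  r4, r2, #37 -> r4=0x30
body[2] sub  r4, r2, r3 -> r4=0x82
body[3] add  r2, r0, r4 -> r2=0xac
body[4] mov  r0, #0x76 -> r0=0x76
body[5] sub  r3, r3, r5 -> r3=0xb5
body[6] sub  r1, r3, r0 -> r1=0x3f
epilogue: pop r1=0xe3, sp=0x7c
r0 is caller-saved -> body value

REG = 0x76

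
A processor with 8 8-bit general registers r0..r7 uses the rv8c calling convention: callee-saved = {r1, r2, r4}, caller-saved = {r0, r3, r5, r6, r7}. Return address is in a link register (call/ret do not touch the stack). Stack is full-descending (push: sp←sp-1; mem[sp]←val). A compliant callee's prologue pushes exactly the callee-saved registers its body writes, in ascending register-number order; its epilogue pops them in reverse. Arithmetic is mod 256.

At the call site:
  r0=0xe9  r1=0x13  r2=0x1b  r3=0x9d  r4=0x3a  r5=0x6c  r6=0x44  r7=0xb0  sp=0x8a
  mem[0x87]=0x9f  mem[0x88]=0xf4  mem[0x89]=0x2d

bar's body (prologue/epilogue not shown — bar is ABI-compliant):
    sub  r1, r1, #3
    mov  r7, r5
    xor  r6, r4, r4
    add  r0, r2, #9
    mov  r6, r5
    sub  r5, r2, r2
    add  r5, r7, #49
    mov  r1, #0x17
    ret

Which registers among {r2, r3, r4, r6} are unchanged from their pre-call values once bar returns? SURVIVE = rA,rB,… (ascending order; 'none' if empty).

prologue: push r1 → mem[0x89]=0x13, sp=0x89
body[0] sub  r1, r1, #3 → r1=0x10
body[1] mov  r7, r5 → r7=0x6c
body[2] xor  r6, r4, r4 → r6=0x00
body[3] add  r0, r2, #9 → r0=0x24
body[4] mov  r6, r5 → r6=0x6c
body[5] sub  r5, r2, r2 → r5=0x00
body[6] add  r5, r7, #49 → r5=0x9d
body[7] mov  r1, #0x17 → r1=0x17
epilogue: pop r1=0x13, sp=0x8a
r2: callee-saved, written=False
r3: caller-saved, written=False
r4: callee-saved, written=False
r6: caller-saved, written=True

SURVIVE = r2,r3,r4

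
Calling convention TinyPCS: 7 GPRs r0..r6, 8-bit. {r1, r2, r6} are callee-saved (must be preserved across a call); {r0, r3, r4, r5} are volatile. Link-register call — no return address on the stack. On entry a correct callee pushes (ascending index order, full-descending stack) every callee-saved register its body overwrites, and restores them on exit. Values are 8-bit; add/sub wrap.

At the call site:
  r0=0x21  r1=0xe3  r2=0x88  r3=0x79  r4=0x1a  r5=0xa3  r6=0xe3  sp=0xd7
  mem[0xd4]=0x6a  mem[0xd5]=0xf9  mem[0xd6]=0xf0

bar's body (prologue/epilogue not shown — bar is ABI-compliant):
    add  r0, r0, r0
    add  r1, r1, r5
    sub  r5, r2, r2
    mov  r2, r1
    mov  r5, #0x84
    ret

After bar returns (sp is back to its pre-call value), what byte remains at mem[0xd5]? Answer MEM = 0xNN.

prologue: push r1 → mem[0xd6]=0xe3, sp=0xd6
prologue: push r2 → mem[0xd5]=0x88, sp=0xd5
body[0] add  r0, r0, r0 → r0=0x42
body[1] add  r1, r1, r5 → r1=0x86
body[2] sub  r5, r2, r2 → r5=0x00
body[3] mov  r2, r1 → r2=0x86
body[4] mov  r5, #0x84 → r5=0x84
epilogue: pop r2=0x88, sp=0xd6
epilogue: pop r1=0xe3, sp=0xd7
prologue pushed ['r1', 'r2'] at ['0xd6', '0xd5']

MEM = 0x88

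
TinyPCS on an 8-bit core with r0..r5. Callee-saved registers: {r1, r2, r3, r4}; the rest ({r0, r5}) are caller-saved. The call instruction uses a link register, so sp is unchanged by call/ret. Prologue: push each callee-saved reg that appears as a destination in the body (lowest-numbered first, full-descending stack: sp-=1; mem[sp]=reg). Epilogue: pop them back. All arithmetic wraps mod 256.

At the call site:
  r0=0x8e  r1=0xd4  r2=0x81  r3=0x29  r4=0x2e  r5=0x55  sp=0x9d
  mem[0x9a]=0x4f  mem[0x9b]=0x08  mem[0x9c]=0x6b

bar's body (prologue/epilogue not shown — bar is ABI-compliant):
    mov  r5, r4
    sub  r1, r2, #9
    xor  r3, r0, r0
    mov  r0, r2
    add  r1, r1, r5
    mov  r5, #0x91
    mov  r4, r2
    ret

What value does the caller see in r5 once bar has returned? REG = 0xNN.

REG = 0x91

prologue: push r1 → mem[0x9c]=0xd4, sp=0x9c
prologue: push r3 → mem[0x9b]=0x29, sp=0x9b
prologue: push r4 → mem[0x9a]=0x2e, sp=0x9a
body[0] mov  r5, r4 → r5=0x2e
body[1] sub  r1, r2, #9 → r1=0x78
body[2] xor  r3, r0, r0 → r3=0x00
body[3] mov  r0, r2 → r0=0x81
body[4] add  r1, r1, r5 → r1=0xa6
body[5] mov  r5, #0x91 → r5=0x91
body[6] mov  r4, r2 → r4=0x81
epilogue: pop r4=0x2e, sp=0x9b
epilogue: pop r3=0x29, sp=0x9c
epilogue: pop r1=0xd4, sp=0x9d
r5 is caller-saved → body value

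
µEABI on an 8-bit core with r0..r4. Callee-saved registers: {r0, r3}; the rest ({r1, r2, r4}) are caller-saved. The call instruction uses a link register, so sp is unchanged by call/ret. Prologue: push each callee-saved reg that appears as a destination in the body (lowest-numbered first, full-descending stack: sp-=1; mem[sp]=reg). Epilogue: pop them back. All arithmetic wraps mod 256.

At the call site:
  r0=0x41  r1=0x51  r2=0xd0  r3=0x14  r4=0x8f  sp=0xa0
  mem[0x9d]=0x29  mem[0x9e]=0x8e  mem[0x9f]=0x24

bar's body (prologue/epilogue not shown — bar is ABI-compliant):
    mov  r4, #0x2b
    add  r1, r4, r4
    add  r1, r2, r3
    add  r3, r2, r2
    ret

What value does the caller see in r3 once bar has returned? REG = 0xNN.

prologue: push r3 -> mem[0x9f]=0x14, sp=0x9f
body[0] mov  r4, #0x2b -> r4=0x2b
body[1] add  r1, r4, r4 -> r1=0x56
body[2] add  r1, r2, r3 -> r1=0xe4
body[3] add  r3, r2, r2 -> r3=0xa0
epilogue: pop r3=0x14, sp=0xa0
r3 is callee-saved -> restored

REG = 0x14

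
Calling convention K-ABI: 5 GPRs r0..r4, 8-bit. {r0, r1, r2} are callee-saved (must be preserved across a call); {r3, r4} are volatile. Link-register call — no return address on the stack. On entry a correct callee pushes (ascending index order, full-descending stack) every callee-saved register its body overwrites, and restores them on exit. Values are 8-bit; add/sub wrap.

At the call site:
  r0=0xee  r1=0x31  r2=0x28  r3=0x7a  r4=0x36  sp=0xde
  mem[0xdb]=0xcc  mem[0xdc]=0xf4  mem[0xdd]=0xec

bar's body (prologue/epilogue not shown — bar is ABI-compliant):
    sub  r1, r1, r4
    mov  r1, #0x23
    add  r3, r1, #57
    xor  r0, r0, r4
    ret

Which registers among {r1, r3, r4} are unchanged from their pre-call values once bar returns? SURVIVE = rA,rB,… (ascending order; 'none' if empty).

prologue: push r0 → mem[0xdd]=0xee, sp=0xdd
prologue: push r1 → mem[0xdc]=0x31, sp=0xdc
body[0] sub  r1, r1, r4 → r1=0xfb
body[1] mov  r1, #0x23 → r1=0x23
body[2] add  r3, r1, #57 → r3=0x5c
body[3] xor  r0, r0, r4 → r0=0xd8
epilogue: pop r1=0x31, sp=0xdd
epilogue: pop r0=0xee, sp=0xde
r1: callee-saved, written=True
r3: caller-saved, written=True
r4: caller-saved, written=False

SURVIVE = r1,r4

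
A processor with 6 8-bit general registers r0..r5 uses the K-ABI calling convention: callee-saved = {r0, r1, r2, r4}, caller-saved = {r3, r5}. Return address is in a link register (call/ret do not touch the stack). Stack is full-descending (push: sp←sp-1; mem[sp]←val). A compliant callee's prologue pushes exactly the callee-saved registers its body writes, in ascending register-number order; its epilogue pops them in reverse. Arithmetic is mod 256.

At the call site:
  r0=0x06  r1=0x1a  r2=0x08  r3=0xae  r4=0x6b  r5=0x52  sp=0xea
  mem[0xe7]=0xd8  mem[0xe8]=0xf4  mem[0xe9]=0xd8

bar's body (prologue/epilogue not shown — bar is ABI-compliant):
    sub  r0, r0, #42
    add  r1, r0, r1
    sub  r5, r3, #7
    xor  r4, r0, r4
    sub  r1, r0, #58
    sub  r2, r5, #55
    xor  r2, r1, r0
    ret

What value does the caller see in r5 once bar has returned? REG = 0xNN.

prologue: push r0 -> mem[0xe9]=0x06, sp=0xe9
prologue: push r1 -> mem[0xe8]=0x1a, sp=0xe8
prologue: push r2 -> mem[0xe7]=0x08, sp=0xe7
prologue: push r4 -> mem[0xe6]=0x6b, sp=0xe6
body[0] sub  r0, r0, #42 -> r0=0xdc
body[1] add  r1, r0, r1 -> r1=0xf6
body[2] sub  r5, r3, #7 -> r5=0xa7
body[3] xor  r4, r0, r4 -> r4=0xb7
body[4] sub  r1, r0, #58 -> r1=0xa2
body[5] sub  r2, r5, #55 -> r2=0x70
body[6] xor  r2, r1, r0 -> r2=0x7e
epilogue: pop r4=0x6b, sp=0xe7
epilogue: pop r2=0x08, sp=0xe8
epilogue: pop r1=0x1a, sp=0xe9
epilogue: pop r0=0x06, sp=0xea
r5 is caller-saved -> body value

REG = 0xa7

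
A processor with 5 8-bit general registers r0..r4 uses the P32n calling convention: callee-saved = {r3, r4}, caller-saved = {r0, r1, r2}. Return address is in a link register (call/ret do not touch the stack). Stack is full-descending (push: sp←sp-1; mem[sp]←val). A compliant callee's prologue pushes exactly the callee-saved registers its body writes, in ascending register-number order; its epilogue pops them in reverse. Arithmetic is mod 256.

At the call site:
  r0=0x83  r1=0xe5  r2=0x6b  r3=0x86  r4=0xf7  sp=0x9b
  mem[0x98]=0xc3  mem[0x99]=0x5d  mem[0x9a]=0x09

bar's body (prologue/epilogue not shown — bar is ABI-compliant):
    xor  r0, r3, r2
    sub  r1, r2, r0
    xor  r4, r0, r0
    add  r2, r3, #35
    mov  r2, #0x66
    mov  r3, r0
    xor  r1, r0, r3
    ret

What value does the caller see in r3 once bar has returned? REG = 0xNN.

prologue: push r3 → mem[0x9a]=0x86, sp=0x9a
prologue: push r4 → mem[0x99]=0xf7, sp=0x99
body[0] xor  r0, r3, r2 → r0=0xed
body[1] sub  r1, r2, r0 → r1=0x7e
body[2] xor  r4, r0, r0 → r4=0x00
body[3] add  r2, r3, #35 → r2=0xa9
body[4] mov  r2, #0x66 → r2=0x66
body[5] mov  r3, r0 → r3=0xed
body[6] xor  r1, r0, r3 → r1=0x00
epilogue: pop r4=0xf7, sp=0x9a
epilogue: pop r3=0x86, sp=0x9b
r3 is callee-saved → restored

REG = 0x86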